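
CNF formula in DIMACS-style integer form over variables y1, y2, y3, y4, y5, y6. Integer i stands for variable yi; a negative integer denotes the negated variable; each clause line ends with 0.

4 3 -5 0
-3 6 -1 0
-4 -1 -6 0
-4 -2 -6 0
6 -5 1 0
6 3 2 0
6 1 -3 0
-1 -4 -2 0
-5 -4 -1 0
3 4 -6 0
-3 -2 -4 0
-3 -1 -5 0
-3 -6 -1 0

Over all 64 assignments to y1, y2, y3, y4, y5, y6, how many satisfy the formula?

Case analysis on y1 and y3:
  y1=1, y3=1: a clause becomes empty — 0.
  y1=1, y3=0: remaining (y2,y4,y5,y6) ∈ {(1,0,0,0)} — 1.
  y1=0, y3=1: y5 free; 3 ways for (y2,y4,y6) × 2^1 = 6.
  y1=0, y3=0: remaining (y2,y4,y5,y6) ∈ {(0,1,0,1); (0,1,1,1); (1,0,0,0); (1,1,0,0)} — 4.
Total: 0 + 1 + 6 + 4 = 11.

11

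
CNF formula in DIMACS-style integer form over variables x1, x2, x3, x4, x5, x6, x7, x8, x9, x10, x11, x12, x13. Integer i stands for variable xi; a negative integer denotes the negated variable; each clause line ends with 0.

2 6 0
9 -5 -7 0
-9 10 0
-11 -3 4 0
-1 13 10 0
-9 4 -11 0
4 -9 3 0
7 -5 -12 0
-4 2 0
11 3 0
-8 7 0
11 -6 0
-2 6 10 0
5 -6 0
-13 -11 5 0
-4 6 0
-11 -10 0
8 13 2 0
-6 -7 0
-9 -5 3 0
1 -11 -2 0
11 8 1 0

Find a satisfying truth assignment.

Try x1 = True.
The remaining clauses are satisfied by x2 = True, x3 = True, x4 = False, x5 = False, x6 = False, x7 = False, x8 = False, x9 = False, x10 = True, x11 = False, x12 = True, x13 = False.

x1=T, x2=T, x3=T, x4=F, x5=F, x6=F, x7=F, x8=F, x9=F, x10=T, x11=F, x12=T, x13=F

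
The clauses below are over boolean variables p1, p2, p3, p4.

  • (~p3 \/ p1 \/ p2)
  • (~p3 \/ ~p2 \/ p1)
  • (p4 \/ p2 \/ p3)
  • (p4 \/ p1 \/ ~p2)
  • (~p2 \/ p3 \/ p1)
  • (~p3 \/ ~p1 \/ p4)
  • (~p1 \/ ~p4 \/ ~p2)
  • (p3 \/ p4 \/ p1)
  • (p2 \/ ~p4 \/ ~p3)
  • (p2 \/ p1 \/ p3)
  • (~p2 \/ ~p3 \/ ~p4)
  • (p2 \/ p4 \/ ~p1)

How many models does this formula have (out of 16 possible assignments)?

Satisfying assignments:
  p1=1 p2=0 p3=0 p4=1
  p1=1 p2=1 p3=0 p4=0
That's 2 in total.

2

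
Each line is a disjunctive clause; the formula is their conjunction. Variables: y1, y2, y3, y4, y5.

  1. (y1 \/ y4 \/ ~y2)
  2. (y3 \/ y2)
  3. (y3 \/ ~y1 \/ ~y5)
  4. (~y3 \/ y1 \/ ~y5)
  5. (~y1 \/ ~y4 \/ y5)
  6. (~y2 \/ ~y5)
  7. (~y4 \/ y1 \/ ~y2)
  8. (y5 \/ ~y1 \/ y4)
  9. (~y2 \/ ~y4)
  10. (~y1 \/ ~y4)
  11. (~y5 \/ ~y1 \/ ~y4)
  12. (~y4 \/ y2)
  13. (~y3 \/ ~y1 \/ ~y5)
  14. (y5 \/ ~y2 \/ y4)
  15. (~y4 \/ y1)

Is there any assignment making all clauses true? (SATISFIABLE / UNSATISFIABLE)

Set y1 = False and propagate.
  then y4 is forced to False.
  then y2 is forced to False.
  then y3 is forced to True.
  then y5 is forced to False.
So y1=False  y2=False  y3=True  y4=False  y5=False is a satisfying assignment.

SATISFIABLE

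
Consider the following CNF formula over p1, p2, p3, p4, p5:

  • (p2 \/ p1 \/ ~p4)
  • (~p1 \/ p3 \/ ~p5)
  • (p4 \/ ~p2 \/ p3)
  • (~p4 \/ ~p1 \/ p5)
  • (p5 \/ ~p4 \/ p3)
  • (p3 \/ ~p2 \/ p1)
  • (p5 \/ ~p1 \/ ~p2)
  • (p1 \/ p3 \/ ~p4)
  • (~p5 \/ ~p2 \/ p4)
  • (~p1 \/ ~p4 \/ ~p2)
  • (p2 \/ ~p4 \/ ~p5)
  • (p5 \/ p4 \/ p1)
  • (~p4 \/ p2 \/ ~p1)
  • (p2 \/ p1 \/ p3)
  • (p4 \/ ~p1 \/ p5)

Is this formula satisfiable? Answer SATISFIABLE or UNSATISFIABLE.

p3 occurs only positively in the remaining clauses — set p3 = True.
Try p1 = False.
Branch on p2: take p2 = False.
  then p4 is forced to False.
  then p5 is forced to True.
So p1=F, p2=F, p3=T, p4=F, p5=T is a satisfying assignment.

SATISFIABLE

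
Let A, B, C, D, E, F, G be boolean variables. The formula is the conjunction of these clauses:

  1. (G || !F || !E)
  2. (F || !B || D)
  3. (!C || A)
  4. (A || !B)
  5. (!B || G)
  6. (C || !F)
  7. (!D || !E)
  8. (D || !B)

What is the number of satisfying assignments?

26

Split on B, then D.
  B=1, D=1: remaining (A,C,E,F,G) ∈ {(1,0,0,0,1); (1,1,0,0,1); (1,1,0,1,1)} — 3.
  B=1, D=0: a clause becomes empty — 0.
  B=0, D=1: G free; 4 ways for (A,C,E,F) × 2^1 = 8.
  B=0, D=0: 15 of the 32 assignments to (A,C,E,F,G) work.
Total: 3 + 0 + 8 + 15 = 26.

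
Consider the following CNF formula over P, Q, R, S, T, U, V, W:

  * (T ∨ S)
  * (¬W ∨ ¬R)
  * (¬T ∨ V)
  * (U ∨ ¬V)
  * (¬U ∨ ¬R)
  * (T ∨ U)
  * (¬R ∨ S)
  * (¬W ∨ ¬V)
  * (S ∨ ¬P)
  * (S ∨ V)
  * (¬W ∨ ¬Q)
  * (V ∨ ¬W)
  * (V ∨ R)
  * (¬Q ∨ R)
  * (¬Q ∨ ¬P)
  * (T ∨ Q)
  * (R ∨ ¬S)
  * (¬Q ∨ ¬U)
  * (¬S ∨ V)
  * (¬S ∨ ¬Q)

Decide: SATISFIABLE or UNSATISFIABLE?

Pure literal: P appears only negated; assign P = False.
W occurs only negated in the remaining clauses — set W = False.
Set Q = False and propagate.
  then T is forced to True.
  then V is forced to True.
  then U is forced to True.
  then R is forced to False.
  then S is forced to False.
So P=F, Q=F, R=F, S=F, T=T, U=T, V=T, W=F is a satisfying assignment.

SATISFIABLE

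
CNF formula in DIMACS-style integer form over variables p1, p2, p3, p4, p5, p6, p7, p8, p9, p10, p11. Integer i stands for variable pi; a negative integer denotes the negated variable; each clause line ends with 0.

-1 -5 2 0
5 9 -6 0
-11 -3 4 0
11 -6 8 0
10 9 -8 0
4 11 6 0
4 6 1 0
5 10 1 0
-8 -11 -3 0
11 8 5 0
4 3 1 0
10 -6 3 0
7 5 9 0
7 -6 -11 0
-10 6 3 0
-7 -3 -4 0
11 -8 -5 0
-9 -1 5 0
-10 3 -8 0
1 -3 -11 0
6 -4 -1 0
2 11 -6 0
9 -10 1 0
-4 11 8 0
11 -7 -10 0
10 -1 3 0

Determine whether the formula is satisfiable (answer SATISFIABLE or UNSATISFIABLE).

Try p1 = False.
Branch on p2: take p2 = False.
The remaining clauses are satisfied by p3 = True, p4 = True, p5 = False, p6 = False, p7 = False, p8 = True, p9 = True, p10 = True, p11 = False.
Every clause has at least one true literal under this assignment.
So p1 = 0, p2 = 0, p3 = 1, p4 = 1, p5 = 0, p6 = 0, p7 = 0, p8 = 1, p9 = 1, p10 = 1, p11 = 0 is a satisfying assignment.

SATISFIABLE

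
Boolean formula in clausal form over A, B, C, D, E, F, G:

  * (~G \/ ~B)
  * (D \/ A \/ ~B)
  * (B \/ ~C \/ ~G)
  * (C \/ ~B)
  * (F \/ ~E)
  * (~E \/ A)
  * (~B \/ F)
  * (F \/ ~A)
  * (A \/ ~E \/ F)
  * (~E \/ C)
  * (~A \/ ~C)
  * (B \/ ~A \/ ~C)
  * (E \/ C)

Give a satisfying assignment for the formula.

A=False, B=False, C=True, D=True, E=False, F=True, G=False

Pure literal: D appears only positively; assign D = True.
Pure literal: F appears only positively; assign F = True.
Branch on A: take A = False.
  then E is forced to False.
  then C is forced to True.
Try B = False.
  then G is forced to False.
Every clause has at least one true literal under this assignment.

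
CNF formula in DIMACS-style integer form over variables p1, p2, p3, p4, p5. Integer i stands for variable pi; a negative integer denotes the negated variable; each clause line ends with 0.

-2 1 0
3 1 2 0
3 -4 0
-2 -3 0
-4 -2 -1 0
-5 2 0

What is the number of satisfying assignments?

The models are:
  p1=0 p2=0 p3=1 p4=0 p5=0
  p1=0 p2=0 p3=1 p4=1 p5=0
  p1=1 p2=0 p3=0 p4=0 p5=0
  p1=1 p2=0 p3=1 p4=0 p5=0
  p1=1 p2=0 p3=1 p4=1 p5=0
  p1=1 p2=1 p3=0 p4=0 p5=0
  p1=1 p2=1 p3=0 p4=0 p5=1
Count: 7.

7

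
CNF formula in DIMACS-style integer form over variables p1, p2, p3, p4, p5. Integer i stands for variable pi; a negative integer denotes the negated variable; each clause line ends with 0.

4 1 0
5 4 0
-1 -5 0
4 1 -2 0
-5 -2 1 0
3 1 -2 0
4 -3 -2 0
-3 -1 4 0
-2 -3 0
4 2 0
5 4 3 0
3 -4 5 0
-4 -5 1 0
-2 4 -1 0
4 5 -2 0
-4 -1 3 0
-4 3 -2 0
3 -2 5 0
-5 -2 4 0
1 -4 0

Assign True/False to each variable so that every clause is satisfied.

Set p1 = True and propagate.
  then p5 is forced to False.
  then p4 is forced to True.
  then p3 is forced to True.
  then p2 is forced to False.
Check each clause:
  1. {p4, p1} — p1 is true.
  2. {p4, p5} — p4 is true.
  3. {¬p5, ¬p1} — ¬p5 is true.
  4. {p1, p4, ¬p2} — p1 is true.
  5. {¬p5, ¬p2, p1} — p1 is true.
  6. {p3, ¬p2, p1} — p1 is true.
  7. {¬p3, ¬p2, p4} — p4 is true.
  8. {¬p3, ¬p1, p4} — p4 is true.
  9. {¬p2, ¬p3} — ¬p2 is true.
  10. {p2, p4} — p4 is true.
  11. {p5, p4, p3} — p3 is true.
  12. {¬p4, p3, p5} — p3 is true.
  13. {p1, ¬p4, ¬p5} — p1 is true.
  14. {¬p1, ¬p2, p4} — p4 is true.
  15. {¬p2, p4, p5} — p4 is true.
  16. {p3, ¬p4, ¬p1} — p3 is true.
  17. {¬p2, ¬p4, p3} — p3 is true.
  18. {¬p2, p3, p5} — p3 is true.
  19. {¬p2, p4, ¬p5} — ¬p5 is true.
  20. {¬p4, p1} — p1 is true.

p1 = T, p2 = F, p3 = T, p4 = T, p5 = F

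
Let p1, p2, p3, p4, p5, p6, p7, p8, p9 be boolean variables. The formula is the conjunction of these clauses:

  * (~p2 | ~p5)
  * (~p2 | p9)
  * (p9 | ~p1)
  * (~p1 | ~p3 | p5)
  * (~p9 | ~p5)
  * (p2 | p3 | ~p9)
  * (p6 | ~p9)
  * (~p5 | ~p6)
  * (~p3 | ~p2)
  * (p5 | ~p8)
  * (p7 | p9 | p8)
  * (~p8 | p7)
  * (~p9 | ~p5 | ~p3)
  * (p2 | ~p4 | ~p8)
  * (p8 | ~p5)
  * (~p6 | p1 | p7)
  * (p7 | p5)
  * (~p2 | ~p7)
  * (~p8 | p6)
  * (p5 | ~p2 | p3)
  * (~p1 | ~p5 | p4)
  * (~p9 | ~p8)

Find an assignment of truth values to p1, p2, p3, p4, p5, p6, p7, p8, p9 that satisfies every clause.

p1 = 0, p2 = 0, p3 = 1, p4 = 1, p5 = 0, p6 = 1, p7 = 1, p8 = 0, p9 = 0

Check each clause:
  1. (~p5 | ~p2) — ~p5 is true.
  2. (p9 | ~p2) — ~p2 is true.
  3. (p9 | ~p1) — ~p1 is true.
  4. (~p3 | p5 | ~p1) — ~p1 is true.
  5. (~p5 | ~p9) — ~p5 is true.
  6. (p3 | p2 | ~p9) — p3 is true.
  7. (p6 | ~p9) — p6 is true.
  8. (~p6 | ~p5) — ~p5 is true.
  9. (~p3 | ~p2) — ~p2 is true.
  10. (p5 | ~p8) — ~p8 is true.
  11. (p7 | p9 | p8) — p7 is true.
  12. (~p8 | p7) — ~p8 is true.
  13. (~p9 | ~p5 | ~p3) — ~p5 is true.
  14. (p2 | ~p8 | ~p4) — ~p8 is true.
  15. (~p5 | p8) — ~p5 is true.
  16. (~p6 | p1 | p7) — p7 is true.
  17. (p5 | p7) — p7 is true.
  18. (~p7 | ~p2) — ~p2 is true.
  19. (~p8 | p6) — ~p8 is true.
  20. (p3 | ~p2 | p5) — p3 is true.
  21. (~p5 | p4 | ~p1) — ~p5 is true.
  22. (~p9 | ~p8) — ~p8 is true.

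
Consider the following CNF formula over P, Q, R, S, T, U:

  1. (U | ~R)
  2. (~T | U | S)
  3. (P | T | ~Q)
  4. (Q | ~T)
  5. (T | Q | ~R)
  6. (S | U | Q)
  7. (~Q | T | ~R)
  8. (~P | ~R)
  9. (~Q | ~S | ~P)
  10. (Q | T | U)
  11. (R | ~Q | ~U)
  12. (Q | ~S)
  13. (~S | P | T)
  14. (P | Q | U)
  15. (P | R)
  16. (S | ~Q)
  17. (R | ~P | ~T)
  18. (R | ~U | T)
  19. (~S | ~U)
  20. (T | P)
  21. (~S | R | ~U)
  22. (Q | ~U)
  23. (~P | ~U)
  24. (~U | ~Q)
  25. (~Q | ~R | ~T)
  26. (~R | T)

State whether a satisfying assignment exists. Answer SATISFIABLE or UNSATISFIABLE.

Q = True:
  propagation gives S=True, P=False, T=True, R=True; an empty clause results — contradiction.
Q = False:
  propagation gives T=False, R=False, U=True; an empty clause results — contradiction.
Every branch closes, so no satisfying assignment exists.

UNSATISFIABLE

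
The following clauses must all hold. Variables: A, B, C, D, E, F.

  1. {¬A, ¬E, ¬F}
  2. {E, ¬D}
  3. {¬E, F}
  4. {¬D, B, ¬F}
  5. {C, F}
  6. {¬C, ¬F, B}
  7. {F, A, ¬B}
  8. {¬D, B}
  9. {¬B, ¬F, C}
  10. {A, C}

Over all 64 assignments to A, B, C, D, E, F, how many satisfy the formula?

8

Case analysis on F and B:
  F=T, B=T: remaining (A,C,D,E) ∈ {(F,T,F,F); (F,T,F,T); (F,T,T,T); (T,T,F,F)} — 4.
  F=T, B=F: remaining (A,C,D,E) ∈ {(T,F,F,F)} — 1.
  F=F, B=T: remaining (A,C,D,E) ∈ {(T,T,F,F)} — 1.
  F=F, B=F: remaining (A,C,D,E) ∈ {(F,T,F,F); (T,T,F,F)} — 2.
Total: 4 + 1 + 1 + 2 = 8.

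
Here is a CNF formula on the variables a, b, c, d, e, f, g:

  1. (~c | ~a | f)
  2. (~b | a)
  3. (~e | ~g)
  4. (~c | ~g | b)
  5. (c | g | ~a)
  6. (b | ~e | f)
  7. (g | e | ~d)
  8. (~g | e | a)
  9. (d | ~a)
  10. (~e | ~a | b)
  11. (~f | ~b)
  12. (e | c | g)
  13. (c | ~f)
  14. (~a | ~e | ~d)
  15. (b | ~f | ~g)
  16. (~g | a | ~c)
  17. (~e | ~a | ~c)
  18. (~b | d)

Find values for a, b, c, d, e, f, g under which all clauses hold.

a = True, b = True, c = False, d = True, e = False, f = False, g = True

Check each clause:
  1. (~c | f | ~a) — ~c is true.
  2. (~b | a) — a is true.
  3. (~e | ~g) — ~e is true.
  4. (~g | ~c | b) — b is true.
  5. (g | c | ~a) — g is true.
  6. (~e | b | f) — b is true.
  7. (~d | g | e) — g is true.
  8. (e | a | ~g) — a is true.
  9. (d | ~a) — d is true.
  10. (~e | ~a | b) — b is true.
  11. (~f | ~b) — ~f is true.
  12. (g | e | c) — g is true.
  13. (~f | c) — ~f is true.
  14. (~a | ~d | ~e) — ~e is true.
  15. (~f | b | ~g) — ~f is true.
  16. (a | ~c | ~g) — ~c is true.
  17. (~e | ~a | ~c) — ~e is true.
  18. (d | ~b) — d is true.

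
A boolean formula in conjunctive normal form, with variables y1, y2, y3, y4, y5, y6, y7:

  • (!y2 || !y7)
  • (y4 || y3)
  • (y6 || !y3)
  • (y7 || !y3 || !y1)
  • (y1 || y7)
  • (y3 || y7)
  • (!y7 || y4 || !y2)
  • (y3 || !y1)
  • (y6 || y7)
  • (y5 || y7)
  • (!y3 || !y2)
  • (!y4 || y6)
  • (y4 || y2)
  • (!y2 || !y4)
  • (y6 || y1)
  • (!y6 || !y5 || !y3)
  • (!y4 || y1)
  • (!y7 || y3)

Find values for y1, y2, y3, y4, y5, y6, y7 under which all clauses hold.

y1=True, y2=False, y3=True, y4=True, y5=False, y6=True, y7=True

Branch on y1: take y1 = True.
  then y3 is forced to True.
  then y6 is forced to True.
  then y7 is forced to True.
  then y2 is forced to False.
  then y4 is forced to True.
  then y5 is forced to False.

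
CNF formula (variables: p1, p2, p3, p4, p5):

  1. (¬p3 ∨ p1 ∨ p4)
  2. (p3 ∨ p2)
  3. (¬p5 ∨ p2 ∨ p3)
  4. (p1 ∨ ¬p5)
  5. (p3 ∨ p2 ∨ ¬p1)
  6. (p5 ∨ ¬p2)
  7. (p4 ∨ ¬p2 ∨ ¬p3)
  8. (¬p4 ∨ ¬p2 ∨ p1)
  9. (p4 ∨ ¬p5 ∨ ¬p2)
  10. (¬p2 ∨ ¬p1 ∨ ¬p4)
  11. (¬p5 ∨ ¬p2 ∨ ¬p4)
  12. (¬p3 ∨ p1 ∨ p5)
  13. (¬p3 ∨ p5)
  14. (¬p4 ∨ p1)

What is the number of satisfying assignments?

The models are:
  p1=T p2=F p3=T p4=F p5=T
  p1=T p2=F p3=T p4=T p5=T
That's 2 in total.

2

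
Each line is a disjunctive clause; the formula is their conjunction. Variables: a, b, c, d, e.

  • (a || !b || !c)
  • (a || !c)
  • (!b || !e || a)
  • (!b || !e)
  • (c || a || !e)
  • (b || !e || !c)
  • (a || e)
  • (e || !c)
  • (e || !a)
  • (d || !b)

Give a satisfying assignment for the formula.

a = 1, b = 0, c = 0, d = 1, e = 1

Check each clause:
  1. (a || !c || !b) — a is true.
  2. (!c || a) — a is true.
  3. (a || !b || !e) — a is true.
  4. (!b || !e) — !b is true.
  5. (c || a || !e) — a is true.
  6. (!e || !c || b) — !c is true.
  7. (e || a) — a is true.
  8. (e || !c) — !c is true.
  9. (!a || e) — e is true.
  10. (d || !b) — d is true.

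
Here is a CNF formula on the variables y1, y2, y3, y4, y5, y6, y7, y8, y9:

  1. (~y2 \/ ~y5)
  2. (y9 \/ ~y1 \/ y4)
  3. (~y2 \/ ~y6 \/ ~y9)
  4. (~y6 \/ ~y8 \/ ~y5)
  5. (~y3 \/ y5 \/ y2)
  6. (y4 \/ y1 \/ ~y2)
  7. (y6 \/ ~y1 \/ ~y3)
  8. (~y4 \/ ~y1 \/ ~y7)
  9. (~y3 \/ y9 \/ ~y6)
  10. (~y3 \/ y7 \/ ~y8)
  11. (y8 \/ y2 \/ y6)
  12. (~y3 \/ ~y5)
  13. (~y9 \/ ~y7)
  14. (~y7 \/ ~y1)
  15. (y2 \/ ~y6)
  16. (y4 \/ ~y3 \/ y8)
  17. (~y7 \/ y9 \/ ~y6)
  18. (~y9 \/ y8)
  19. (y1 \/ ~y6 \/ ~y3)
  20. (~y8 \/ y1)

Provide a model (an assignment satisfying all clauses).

Pure literal: y3 appears only negated; assign y3 = False.
Try y1 = True.
  then y7 is forced to False.
Branch on y2: take y2 = True.
  then y5 is forced to False.
Try y4 = True.
The remaining clauses are satisfied by y6 = True, y8 = False, y9 = False.

y1 = True  y2 = True  y3 = False  y4 = True  y5 = False  y6 = True  y7 = False  y8 = False  y9 = False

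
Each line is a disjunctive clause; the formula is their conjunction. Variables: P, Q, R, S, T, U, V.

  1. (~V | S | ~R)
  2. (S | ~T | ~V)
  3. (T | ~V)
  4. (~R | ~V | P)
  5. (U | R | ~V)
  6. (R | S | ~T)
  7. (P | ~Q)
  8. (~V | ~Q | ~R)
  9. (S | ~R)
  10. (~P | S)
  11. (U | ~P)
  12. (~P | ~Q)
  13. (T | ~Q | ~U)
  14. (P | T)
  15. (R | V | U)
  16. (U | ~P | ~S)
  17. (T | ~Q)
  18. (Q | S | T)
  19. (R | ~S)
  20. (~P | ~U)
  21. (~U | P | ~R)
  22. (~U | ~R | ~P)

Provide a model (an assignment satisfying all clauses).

Set P = False and propagate.
  then Q is forced to False.
  then T is forced to True.
Set R = True and propagate.
  then V is forced to False.
  then S is forced to True.
  then U is forced to False.

P = False, Q = False, R = True, S = True, T = True, U = False, V = False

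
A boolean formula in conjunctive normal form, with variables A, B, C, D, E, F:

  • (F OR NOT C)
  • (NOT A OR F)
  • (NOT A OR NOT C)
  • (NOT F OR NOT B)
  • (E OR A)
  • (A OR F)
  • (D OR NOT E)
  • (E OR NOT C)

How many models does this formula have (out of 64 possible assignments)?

5

The models are:
  A=F B=F C=F D=T E=T F=T
  A=F B=F C=T D=T E=T F=T
  A=T B=F C=F D=F E=F F=T
  A=T B=F C=F D=T E=F F=T
  A=T B=F C=F D=T E=T F=T
Count: 5.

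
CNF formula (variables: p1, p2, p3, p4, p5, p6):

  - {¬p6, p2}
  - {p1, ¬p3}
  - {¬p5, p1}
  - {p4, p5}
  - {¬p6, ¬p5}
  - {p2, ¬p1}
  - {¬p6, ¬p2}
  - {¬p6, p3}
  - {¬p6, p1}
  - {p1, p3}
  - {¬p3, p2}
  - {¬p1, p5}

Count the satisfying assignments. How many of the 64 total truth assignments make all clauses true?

Satisfying assignments:
  p1=T p2=T p3=F p4=F p5=T p6=F
  p1=T p2=T p3=F p4=T p5=T p6=F
  p1=T p2=T p3=T p4=F p5=T p6=F
  p1=T p2=T p3=T p4=T p5=T p6=F
Count: 4.

4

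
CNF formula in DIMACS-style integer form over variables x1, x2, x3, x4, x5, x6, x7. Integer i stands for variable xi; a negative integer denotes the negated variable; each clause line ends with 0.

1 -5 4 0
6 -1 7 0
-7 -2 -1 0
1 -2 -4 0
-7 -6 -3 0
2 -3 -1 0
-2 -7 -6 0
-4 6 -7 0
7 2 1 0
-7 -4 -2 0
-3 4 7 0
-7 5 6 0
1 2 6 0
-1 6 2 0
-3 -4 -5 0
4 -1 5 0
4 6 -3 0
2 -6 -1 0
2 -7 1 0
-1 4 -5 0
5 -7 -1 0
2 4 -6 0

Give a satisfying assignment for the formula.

x1=True, x2=True, x3=False, x4=True, x5=False, x6=True, x7=False

Pure literal: x3 appears only negated; assign x3 = False.
Branch on x1: take x1 = True.
Set x2 = True and propagate.
  then x7 is forced to False.
  then x6 is forced to True.
For the remaining variables, x4 = True, x5 = False works.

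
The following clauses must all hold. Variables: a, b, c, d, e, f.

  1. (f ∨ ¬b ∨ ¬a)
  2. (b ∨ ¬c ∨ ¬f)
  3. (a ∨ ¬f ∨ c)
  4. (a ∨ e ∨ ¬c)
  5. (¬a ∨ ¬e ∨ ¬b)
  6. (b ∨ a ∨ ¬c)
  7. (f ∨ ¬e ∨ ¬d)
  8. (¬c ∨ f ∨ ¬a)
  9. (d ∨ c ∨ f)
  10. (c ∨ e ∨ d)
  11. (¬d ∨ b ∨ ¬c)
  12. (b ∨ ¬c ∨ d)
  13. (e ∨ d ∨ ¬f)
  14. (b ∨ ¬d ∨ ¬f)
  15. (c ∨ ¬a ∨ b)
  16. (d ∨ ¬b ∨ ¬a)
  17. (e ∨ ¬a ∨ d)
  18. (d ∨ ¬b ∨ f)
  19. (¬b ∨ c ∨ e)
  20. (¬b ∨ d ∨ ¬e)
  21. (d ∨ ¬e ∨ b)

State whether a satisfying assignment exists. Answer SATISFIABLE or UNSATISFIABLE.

Branch on a: take a = False.
Branch on b: take b = False.
  then c is forced to False.
  then f is forced to False.
  then d is forced to True.
  then e is forced to False.
So a = 0  b = 0  c = 0  d = 1  e = 0  f = 0 is a satisfying assignment.

SATISFIABLE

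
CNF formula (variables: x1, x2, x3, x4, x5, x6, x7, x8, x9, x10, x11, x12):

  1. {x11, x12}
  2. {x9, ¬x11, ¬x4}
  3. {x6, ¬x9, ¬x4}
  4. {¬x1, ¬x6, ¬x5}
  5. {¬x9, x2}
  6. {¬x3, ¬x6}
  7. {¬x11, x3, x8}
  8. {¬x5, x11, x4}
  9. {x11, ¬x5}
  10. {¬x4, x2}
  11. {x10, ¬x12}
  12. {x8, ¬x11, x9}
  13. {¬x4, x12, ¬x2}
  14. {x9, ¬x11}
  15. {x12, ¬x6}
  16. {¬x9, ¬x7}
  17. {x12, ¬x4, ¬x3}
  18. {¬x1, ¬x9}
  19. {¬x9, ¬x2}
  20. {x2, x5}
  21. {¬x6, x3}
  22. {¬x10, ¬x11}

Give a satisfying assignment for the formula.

x1 = True, x2 = True, x3 = False, x4 = True, x5 = False, x6 = False, x7 = True, x8 = False, x9 = False, x10 = True, x11 = False, x12 = True

Check each clause:
  1. {x12, x11} — x12 is true.
  2. {x9, ¬x11, ¬x4} — ¬x11 is true.
  3. {¬x4, x6, ¬x9} — ¬x9 is true.
  4. {¬x1, ¬x6, ¬x5} — ¬x6 is true.
  5. {x2, ¬x9} — x2 is true.
  6. {¬x3, ¬x6} — ¬x6 is true.
  7. {x8, ¬x11, x3} — ¬x11 is true.
  8. {x11, x4, ¬x5} — ¬x5 is true.
  9. {x11, ¬x5} — ¬x5 is true.
  10. {x2, ¬x4} — x2 is true.
  11. {x10, ¬x12} — x10 is true.
  12. {x9, ¬x11, x8} — ¬x11 is true.
  13. {¬x4, ¬x2, x12} — x12 is true.
  14. {x9, ¬x11} — ¬x11 is true.
  15. {x12, ¬x6} — ¬x6 is true.
  16. {¬x9, ¬x7} — ¬x9 is true.
  17. {x12, ¬x4, ¬x3} — x12 is true.
  18. {¬x1, ¬x9} — ¬x9 is true.
  19. {¬x2, ¬x9} — ¬x9 is true.
  20. {x5, x2} — x2 is true.
  21. {x3, ¬x6} — ¬x6 is true.
  22. {¬x11, ¬x10} — ¬x11 is true.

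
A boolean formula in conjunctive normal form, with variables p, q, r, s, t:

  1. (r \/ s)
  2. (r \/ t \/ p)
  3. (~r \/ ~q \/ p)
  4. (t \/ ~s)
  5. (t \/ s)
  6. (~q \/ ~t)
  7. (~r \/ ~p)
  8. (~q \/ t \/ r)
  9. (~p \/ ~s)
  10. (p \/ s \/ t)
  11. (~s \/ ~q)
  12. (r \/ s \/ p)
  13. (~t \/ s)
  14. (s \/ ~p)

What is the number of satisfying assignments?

2

The models are:
  p=0 q=0 r=0 s=1 t=1
  p=0 q=0 r=1 s=1 t=1
Count: 2.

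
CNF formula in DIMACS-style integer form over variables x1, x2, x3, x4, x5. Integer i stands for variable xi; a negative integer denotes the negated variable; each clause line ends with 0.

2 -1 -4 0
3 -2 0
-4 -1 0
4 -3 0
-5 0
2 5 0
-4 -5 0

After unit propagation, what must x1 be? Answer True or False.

False

(¬x5) stands alone — x5 = False.
(x2 ∨ x5): since x5 = False, the clause reduces to (x2). x2 = True.
In (x3 ∨ ¬x2), ¬x2 is now false; x3 must hold, so x3 = True.
In (¬x3 ∨ x4), ¬x3 is now false; x4 must hold, so x4 = True.
(¬x4 ∨ ¬x1) with x4 = True leaves only ¬x1, so x1 = False.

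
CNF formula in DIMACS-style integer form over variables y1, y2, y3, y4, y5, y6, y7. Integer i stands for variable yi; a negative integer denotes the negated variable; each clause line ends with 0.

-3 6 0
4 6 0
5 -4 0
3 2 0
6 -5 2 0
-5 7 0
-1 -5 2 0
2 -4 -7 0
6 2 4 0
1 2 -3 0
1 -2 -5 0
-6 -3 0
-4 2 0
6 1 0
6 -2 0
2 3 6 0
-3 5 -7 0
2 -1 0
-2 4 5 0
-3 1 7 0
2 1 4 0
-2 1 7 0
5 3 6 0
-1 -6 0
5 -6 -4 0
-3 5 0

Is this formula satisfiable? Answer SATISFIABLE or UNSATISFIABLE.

UNSATISFIABLE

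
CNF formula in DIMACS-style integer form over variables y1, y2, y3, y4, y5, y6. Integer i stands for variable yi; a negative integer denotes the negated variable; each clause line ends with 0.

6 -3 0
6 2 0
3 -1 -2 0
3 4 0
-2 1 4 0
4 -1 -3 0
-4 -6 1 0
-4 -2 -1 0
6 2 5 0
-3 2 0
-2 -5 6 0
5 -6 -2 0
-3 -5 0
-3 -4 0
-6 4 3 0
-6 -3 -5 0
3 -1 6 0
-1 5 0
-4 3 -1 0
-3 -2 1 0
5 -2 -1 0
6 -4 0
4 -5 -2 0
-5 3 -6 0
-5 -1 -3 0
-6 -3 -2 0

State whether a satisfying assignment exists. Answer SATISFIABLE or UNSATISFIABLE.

y3 = True:
  propagation gives y6=True, y2=True; an empty clause results — contradiction.
y3 = False:
  propagation gives y4=True, y1=False, y6=False; an empty clause results — contradiction.
Every branch closes, so no satisfying assignment exists.

UNSATISFIABLE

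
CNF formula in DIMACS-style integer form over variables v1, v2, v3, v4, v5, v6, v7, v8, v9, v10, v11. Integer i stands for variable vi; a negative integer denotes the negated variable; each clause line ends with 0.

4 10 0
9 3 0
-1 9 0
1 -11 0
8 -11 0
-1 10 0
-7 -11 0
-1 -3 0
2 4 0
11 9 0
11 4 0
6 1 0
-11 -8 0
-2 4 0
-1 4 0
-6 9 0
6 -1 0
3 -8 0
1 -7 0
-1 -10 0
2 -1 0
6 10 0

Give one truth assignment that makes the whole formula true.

v1 = F, v2 = T, v3 = T, v4 = T, v5 = T, v6 = T, v7 = F, v8 = F, v9 = T, v10 = T, v11 = F

v4 occurs only positively in the remaining clauses — set v4 = True.
Pure literal: v7 appears only negated; assign v7 = False.
Set v1 = False and propagate.
  then v11 is forced to False.
  then v9 is forced to True.
  then v6 is forced to True.
Branch on v3: take v3 = True.
v2, v5, v8, v10 are now unconstrained; take v2 = True, v5 = True, v8 = False, v10 = True.
Check each clause:
  1. (v4 \/ v10) — v10 is true.
  2. (v3 \/ v9) — v9 is true.
  3. (~v1 \/ v9) — v9 is true.
  4. (~v11 \/ v1) — ~v11 is true.
  5. (~v11 \/ v8) — ~v11 is true.
  6. (~v1 \/ v10) — v10 is true.
  7. (~v11 \/ ~v7) — ~v7 is true.
  8. (~v1 \/ ~v3) — ~v1 is true.
  9. (v2 \/ v4) — v2 is true.
  10. (v11 \/ v9) — v9 is true.
  11. (v11 \/ v4) — v4 is true.
  12. (v6 \/ v1) — v6 is true.
  13. (~v8 \/ ~v11) — ~v8 is true.
  14. (v4 \/ ~v2) — v4 is true.
  15. (~v1 \/ v4) — v4 is true.
  16. (~v6 \/ v9) — v9 is true.
  17. (~v1 \/ v6) — v6 is true.
  18. (~v8 \/ v3) — ~v8 is true.
  19. (v1 \/ ~v7) — ~v7 is true.
  20. (~v1 \/ ~v10) — ~v1 is true.
  21. (~v1 \/ v2) — v2 is true.
  22. (v10 \/ v6) — v10 is true.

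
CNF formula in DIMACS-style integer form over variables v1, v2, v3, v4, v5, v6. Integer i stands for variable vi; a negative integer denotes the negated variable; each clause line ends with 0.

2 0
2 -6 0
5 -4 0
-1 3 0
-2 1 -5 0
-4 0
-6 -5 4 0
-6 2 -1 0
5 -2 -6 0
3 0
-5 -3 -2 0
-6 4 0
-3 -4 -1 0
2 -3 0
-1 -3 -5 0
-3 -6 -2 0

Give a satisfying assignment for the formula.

v1=False  v2=True  v3=True  v4=False  v5=False  v6=False

Check each clause:
  1. (v2) — v2 is true.
  2. (v2 | ~v6) — v2 is true.
  3. (~v4 | v5) — ~v4 is true.
  4. (v3 | ~v1) — v3 is true.
  5. (~v5 | v1 | ~v2) — ~v5 is true.
  6. (~v4) — ~v4 is true.
  7. (v4 | ~v5 | ~v6) — ~v6 is true.
  8. (~v1 | v2 | ~v6) — v2 is true.
  9. (v5 | ~v6 | ~v2) — ~v6 is true.
  10. (v3) — v3 is true.
  11. (~v3 | ~v2 | ~v5) — ~v5 is true.
  12. (v4 | ~v6) — ~v6 is true.
  13. (~v1 | ~v3 | ~v4) — ~v4 is true.
  14. (~v3 | v2) — v2 is true.
  15. (~v5 | ~v3 | ~v1) — ~v5 is true.
  16. (~v2 | ~v3 | ~v6) — ~v6 is true.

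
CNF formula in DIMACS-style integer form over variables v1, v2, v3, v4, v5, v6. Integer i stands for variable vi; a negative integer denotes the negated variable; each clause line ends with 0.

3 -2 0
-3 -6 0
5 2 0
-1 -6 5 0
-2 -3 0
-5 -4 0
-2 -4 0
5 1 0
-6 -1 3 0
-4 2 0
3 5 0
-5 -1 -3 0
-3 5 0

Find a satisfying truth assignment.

v1 = True  v2 = False  v3 = False  v4 = False  v5 = True  v6 = False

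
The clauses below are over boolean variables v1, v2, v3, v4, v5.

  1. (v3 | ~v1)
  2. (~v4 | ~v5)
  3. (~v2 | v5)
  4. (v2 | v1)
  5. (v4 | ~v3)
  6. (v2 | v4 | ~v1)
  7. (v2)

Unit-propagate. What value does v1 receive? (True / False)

(v2) is a unit clause: v2 = True.
From (~v2 | v5) and v2 = True: v5 = True.
(~v5 | ~v4) with v5 = True leaves only ~v4, so v4 = False.
(~v3 | v4): since v4 = False, the clause reduces to (~v3). v3 = False.
In (~v1 | v3), v3 is now false; ~v1 must hold, so v1 = False.

False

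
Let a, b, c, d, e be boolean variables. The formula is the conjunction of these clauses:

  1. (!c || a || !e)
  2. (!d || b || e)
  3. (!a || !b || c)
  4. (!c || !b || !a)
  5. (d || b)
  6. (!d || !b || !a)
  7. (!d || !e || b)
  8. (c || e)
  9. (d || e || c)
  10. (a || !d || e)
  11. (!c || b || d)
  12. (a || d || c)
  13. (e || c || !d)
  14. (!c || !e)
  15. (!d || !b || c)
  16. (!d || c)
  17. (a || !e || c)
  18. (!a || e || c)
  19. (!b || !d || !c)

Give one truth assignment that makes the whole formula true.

a=F, b=T, c=T, d=F, e=F

Check each clause:
  1. (!e || a || !c) — !e is true.
  2. (b || e || !d) — b is true.
  3. (c || !a || !b) — c is true.
  4. (!b || !a || !c) — !a is true.
  5. (d || b) — b is true.
  6. (!a || !b || !d) — !d is true.
  7. (!e || b || !d) — b is true.
  8. (e || c) — c is true.
  9. (e || d || c) — c is true.
  10. (!d || a || e) — !d is true.
  11. (!c || d || b) — b is true.
  12. (a || d || c) — c is true.
  13. (c || e || !d) — c is true.
  14. (!e || !c) — !e is true.
  15. (c || !b || !d) — c is true.
  16. (!d || c) — c is true.
  17. (c || a || !e) — c is true.
  18. (!a || e || c) — c is true.
  19. (!b || !d || !c) — !d is true.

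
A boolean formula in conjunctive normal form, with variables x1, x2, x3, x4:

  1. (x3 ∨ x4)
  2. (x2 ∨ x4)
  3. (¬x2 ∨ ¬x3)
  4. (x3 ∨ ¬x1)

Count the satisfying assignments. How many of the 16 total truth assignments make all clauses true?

Satisfying assignments:
  x1=0 x2=0 x3=0 x4=1
  x1=0 x2=0 x3=1 x4=1
  x1=0 x2=1 x3=0 x4=1
  x1=1 x2=0 x3=1 x4=1
Count: 4.

4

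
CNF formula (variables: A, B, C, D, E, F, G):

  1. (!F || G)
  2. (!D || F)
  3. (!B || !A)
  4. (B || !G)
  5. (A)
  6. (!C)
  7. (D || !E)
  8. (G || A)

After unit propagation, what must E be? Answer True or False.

False

Unit clause (A) sets A = True.
(!A || !B) with A = True leaves only !B, so B = False.
(!G || B) with B = False leaves only !G, so G = False.
(G || !F) with G = False leaves only !F, so F = False.
In (!D || F), F is now false; !D must hold, so D = False.
(!C) is a unit clause: C = False.
(D || !E) with D = False leaves only !E, so E = False.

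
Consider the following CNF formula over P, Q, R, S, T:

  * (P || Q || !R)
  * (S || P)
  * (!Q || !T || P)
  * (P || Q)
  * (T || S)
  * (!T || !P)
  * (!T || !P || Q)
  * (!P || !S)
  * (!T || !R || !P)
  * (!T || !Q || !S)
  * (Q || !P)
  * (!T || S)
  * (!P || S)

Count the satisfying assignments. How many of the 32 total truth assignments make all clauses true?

2

Satisfying assignments:
  P=0 Q=1 R=0 S=1 T=0
  P=0 Q=1 R=1 S=1 T=0
Count: 2.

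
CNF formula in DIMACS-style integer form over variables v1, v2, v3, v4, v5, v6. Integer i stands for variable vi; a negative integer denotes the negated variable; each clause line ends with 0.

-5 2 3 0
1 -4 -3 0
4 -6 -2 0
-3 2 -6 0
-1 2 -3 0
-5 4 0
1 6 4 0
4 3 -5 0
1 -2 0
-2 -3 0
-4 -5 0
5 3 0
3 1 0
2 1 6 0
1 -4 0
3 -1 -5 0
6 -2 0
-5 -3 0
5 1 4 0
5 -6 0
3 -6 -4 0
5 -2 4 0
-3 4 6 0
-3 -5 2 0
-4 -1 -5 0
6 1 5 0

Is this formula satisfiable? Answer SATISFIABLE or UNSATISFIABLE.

v3 = True:
  propagation gives v2=False, v6=False, v1=False; an empty clause results — contradiction.
v3 = False:
  propagation gives v5=True, v2=True, v4=True; an empty clause results — contradiction.
Every branch closes, so no satisfying assignment exists.

UNSATISFIABLE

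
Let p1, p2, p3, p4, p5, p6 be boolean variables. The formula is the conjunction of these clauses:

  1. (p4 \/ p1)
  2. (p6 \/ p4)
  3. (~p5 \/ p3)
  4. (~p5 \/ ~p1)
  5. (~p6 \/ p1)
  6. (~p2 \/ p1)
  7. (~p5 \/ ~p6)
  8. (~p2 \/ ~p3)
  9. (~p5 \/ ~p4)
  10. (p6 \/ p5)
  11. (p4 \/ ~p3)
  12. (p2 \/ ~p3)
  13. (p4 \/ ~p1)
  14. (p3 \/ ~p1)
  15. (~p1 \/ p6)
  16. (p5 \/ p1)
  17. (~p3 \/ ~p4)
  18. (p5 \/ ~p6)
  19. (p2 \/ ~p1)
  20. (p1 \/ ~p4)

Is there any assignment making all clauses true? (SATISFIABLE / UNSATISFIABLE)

UNSATISFIABLE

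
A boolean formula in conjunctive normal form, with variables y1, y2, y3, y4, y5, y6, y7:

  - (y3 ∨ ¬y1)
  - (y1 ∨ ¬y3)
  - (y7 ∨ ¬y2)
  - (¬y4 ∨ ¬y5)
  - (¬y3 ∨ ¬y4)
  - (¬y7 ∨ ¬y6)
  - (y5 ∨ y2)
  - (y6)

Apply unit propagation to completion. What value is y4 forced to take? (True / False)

False

(y6) is a unit clause: y6 = True.
(¬y7 ∨ ¬y6) with y6 = True leaves only ¬y7, so y7 = False.
In (y7 ∨ ¬y2), y7 is now false; ¬y2 must hold, so y2 = False.
From (y2 ∨ y5) and y2 = False: y5 = True.
(¬y5 ∨ ¬y4): since y5 = True, the clause reduces to (¬y4). y4 = False.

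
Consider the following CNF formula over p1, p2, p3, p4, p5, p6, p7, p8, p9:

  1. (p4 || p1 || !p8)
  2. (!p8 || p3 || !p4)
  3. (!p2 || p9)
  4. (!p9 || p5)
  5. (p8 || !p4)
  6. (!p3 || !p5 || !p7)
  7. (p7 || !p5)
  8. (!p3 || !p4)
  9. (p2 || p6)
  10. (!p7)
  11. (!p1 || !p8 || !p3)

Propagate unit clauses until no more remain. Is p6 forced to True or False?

True

(!p7) stands alone — p7 = False.
(p7 || !p5) with p7 = False leaves only !p5, so p5 = False.
From (p5 || !p9) and p5 = False: p9 = False.
In (p9 || !p2), p9 is now false; !p2 must hold, so p2 = False.
(p2 || p6) with p2 = False leaves only p6, so p6 = True.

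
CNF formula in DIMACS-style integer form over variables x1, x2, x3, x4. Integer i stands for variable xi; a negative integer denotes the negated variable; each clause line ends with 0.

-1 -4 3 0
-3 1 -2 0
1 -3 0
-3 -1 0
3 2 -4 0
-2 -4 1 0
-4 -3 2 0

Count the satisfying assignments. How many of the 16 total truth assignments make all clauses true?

4

The models are:
  x1=0 x2=0 x3=0 x4=0
  x1=0 x2=1 x3=0 x4=0
  x1=1 x2=0 x3=0 x4=0
  x1=1 x2=1 x3=0 x4=0
That's 4 in total.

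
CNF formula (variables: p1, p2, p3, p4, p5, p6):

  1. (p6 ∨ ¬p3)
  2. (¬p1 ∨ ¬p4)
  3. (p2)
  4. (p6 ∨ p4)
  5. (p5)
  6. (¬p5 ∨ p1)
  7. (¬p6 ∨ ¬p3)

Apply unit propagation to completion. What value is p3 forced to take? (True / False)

False

(p2) stands alone — p2 = True.
(p5) stands alone — p5 = True.
From (p1 ∨ ¬p5) and p5 = True: p1 = True.
(¬p1 ∨ ¬p4): since p1 = True, the clause reduces to (¬p4). p4 = False.
From (p6 ∨ p4) and p4 = False: p6 = True.
(¬p3 ∨ ¬p6): since p6 = True, the clause reduces to (¬p3). p3 = False.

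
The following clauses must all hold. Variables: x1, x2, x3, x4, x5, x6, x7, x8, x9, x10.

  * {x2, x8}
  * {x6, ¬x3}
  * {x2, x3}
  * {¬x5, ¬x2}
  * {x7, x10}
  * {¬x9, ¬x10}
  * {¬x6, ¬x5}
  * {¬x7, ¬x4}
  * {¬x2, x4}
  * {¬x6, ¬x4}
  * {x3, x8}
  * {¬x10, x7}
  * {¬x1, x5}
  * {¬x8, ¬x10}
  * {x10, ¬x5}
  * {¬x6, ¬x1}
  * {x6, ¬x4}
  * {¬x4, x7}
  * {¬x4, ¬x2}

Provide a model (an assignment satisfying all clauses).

Pure literal: x1 appears only negated; assign x1 = False.
Set x2 = False and propagate.
  then x8 is forced to True.
  then x3 is forced to True.
  then x6 is forced to True.
  then x5 is forced to False.
  then x4 is forced to False.
  then x10 is forced to False.
  then x7 is forced to True.
x9 is now unconstrained; take x9 = True.

x1=False  x2=False  x3=True  x4=False  x5=False  x6=True  x7=True  x8=True  x9=True  x10=False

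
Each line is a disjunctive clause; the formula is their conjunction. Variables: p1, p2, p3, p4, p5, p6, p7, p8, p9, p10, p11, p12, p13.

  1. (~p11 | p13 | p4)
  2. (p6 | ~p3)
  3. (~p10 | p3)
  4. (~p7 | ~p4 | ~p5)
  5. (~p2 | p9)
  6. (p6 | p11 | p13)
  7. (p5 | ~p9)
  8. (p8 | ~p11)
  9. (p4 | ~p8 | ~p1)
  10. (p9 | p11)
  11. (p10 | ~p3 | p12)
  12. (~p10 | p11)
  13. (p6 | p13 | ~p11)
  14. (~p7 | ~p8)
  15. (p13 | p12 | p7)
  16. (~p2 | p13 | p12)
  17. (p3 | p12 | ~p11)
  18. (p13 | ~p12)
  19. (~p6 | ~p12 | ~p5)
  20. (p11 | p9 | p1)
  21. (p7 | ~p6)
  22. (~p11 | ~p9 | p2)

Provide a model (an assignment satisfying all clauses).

p1 = True, p2 = True, p3 = False, p4 = False, p5 = True, p6 = False, p7 = False, p8 = False, p9 = True, p10 = False, p11 = False, p12 = False, p13 = True

Check each clause:
  1. (p13 | p4 | ~p11) — p13 is true.
  2. (~p3 | p6) — ~p3 is true.
  3. (p3 | ~p10) — ~p10 is true.
  4. (~p5 | ~p7 | ~p4) — ~p7 is true.
  5. (~p2 | p9) — p9 is true.
  6. (p11 | p13 | p6) — p13 is true.
  7. (p5 | ~p9) — p5 is true.
  8. (~p11 | p8) — ~p11 is true.
  9. (~p1 | p4 | ~p8) — ~p8 is true.
  10. (p9 | p11) — p9 is true.
  11. (~p3 | p10 | p12) — ~p3 is true.
  12. (p11 | ~p10) — ~p10 is true.
  13. (p6 | p13 | ~p11) — ~p11 is true.
  14. (~p8 | ~p7) — ~p8 is true.
  15. (p12 | p13 | p7) — p13 is true.
  16. (p13 | ~p2 | p12) — p13 is true.
  17. (~p11 | p3 | p12) — ~p11 is true.
  18. (p13 | ~p12) — ~p12 is true.
  19. (~p5 | ~p12 | ~p6) — ~p6 is true.
  20. (p9 | p11 | p1) — p1 is true.
  21. (p7 | ~p6) — ~p6 is true.
  22. (p2 | ~p9 | ~p11) — p2 is true.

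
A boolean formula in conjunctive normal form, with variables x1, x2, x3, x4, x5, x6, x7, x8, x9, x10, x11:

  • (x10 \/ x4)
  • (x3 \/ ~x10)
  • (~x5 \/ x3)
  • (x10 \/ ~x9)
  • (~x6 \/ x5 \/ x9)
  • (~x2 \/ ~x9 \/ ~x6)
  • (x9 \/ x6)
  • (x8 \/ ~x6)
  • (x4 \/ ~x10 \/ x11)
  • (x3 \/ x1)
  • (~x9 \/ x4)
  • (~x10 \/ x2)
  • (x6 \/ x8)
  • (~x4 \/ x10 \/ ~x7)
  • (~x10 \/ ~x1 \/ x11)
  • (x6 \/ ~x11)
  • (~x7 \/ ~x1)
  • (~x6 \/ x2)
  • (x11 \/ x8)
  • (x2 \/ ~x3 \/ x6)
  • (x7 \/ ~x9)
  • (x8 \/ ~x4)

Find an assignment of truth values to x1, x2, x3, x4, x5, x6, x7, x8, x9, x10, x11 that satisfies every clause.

x1=True, x2=True, x3=True, x4=True, x5=True, x6=True, x7=False, x8=True, x9=False, x10=False, x11=False

x8 occurs only positively in the remaining clauses — set x8 = True.
Branch on x1: take x1 = True.
  then x7 is forced to False.
  then x9 is forced to False.
  then x6 is forced to True.
  then x5 is forced to True.
  then x3 is forced to True.
  then x2 is forced to True.
Branch on x4: take x4 = True.
Set x10 = False and propagate.
x11 is now unconstrained; take x11 = False.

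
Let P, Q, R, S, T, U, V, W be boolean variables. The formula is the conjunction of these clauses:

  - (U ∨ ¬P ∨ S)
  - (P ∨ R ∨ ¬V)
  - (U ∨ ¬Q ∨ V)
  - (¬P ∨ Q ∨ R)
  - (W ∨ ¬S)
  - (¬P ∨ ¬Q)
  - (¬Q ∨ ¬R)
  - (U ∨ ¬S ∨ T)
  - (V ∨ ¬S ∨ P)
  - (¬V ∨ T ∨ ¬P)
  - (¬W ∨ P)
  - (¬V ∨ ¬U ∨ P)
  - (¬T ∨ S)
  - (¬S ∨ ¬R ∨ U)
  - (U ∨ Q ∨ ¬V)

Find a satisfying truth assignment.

P = F, Q = F, R = F, S = F, T = F, U = F, V = F, W = F

Branch on P: take P = False.
  then W is forced to False.
  then S is forced to False.
  then T is forced to False.
For the remaining variables, Q = False, R = False, U = False, V = False works.
Every clause has at least one true literal under this assignment.
Check each clause:
  1. (S ∨ U ∨ ¬P) — ¬P is true.
  2. (P ∨ R ∨ ¬V) — ¬V is true.
  3. (¬Q ∨ V ∨ U) — ¬Q is true.
  4. (Q ∨ ¬P ∨ R) — ¬P is true.
  5. (¬S ∨ W) — ¬S is true.
  6. (¬Q ∨ ¬P) — ¬Q is true.
  7. (¬R ∨ ¬Q) — ¬R is true.
  8. (U ∨ T ∨ ¬S) — ¬S is true.
  9. (¬S ∨ P ∨ V) — ¬S is true.
  10. (T ∨ ¬V ∨ ¬P) — ¬V is true.
  11. (P ∨ ¬W) — ¬W is true.
  12. (P ∨ ¬U ∨ ¬V) — ¬V is true.
  13. (S ∨ ¬T) — ¬T is true.
  14. (U ∨ ¬S ∨ ¬R) — ¬S is true.
  15. (Q ∨ ¬V ∨ U) — ¬V is true.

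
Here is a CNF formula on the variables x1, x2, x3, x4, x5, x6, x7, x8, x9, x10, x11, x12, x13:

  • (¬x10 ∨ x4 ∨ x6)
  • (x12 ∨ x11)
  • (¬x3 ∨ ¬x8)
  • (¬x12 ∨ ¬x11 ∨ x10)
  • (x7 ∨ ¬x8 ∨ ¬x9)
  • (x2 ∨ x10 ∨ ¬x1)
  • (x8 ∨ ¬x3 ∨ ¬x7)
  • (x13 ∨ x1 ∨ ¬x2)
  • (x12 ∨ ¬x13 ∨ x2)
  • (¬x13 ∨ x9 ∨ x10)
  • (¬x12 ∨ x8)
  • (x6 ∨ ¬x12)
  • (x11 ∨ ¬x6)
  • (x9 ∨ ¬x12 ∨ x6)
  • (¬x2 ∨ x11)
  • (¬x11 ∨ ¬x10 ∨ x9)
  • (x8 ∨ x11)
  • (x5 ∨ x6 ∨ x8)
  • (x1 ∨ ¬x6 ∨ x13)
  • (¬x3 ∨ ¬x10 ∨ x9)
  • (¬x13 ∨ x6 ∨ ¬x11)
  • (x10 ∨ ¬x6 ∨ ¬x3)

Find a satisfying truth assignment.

x3 occurs only negated in the remaining clauses — set x3 = False.
x5 occurs only positively in the remaining clauses — set x5 = True.
Try x1 = False.
Branch on x2: take x2 = True.
  then x13 is forced to True.
  then x11 is forced to True.
  then x6 is forced to True.
Branch on x7: take x7 = True.
For the remaining variables, x4 = False, x8 = False, x9 = True, x10 = False, x12 = False works.
Check each clause:
  1. (x4 ∨ x6 ∨ ¬x10) — x6 is true.
  2. (x11 ∨ x12) — x11 is true.
  3. (¬x8 ∨ ¬x3) — ¬x8 is true.
  4. (¬x12 ∨ ¬x11 ∨ x10) — ¬x12 is true.
  5. (¬x9 ∨ ¬x8 ∨ x7) — ¬x8 is true.
  6. (¬x1 ∨ x10 ∨ x2) — x2 is true.
  7. (¬x7 ∨ ¬x3 ∨ x8) — ¬x3 is true.
  8. (x1 ∨ x13 ∨ ¬x2) — x13 is true.
  9. (x2 ∨ x12 ∨ ¬x13) — x2 is true.
  10. (¬x13 ∨ x9 ∨ x10) — x9 is true.
  11. (¬x12 ∨ x8) — ¬x12 is true.
  12. (x6 ∨ ¬x12) — ¬x12 is true.
  13. (¬x6 ∨ x11) — x11 is true.
  14. (x6 ∨ ¬x12 ∨ x9) — x9 is true.
  15. (x11 ∨ ¬x2) — x11 is true.
  16. (¬x11 ∨ ¬x10 ∨ x9) — x9 is true.
  17. (x11 ∨ x8) — x11 is true.
  18. (x6 ∨ x8 ∨ x5) — x5 is true.
  19. (x13 ∨ x1 ∨ ¬x6) — x13 is true.
  20. (¬x3 ∨ x9 ∨ ¬x10) — x9 is true.
  21. (¬x13 ∨ ¬x11 ∨ x6) — x6 is true.
  22. (x10 ∨ ¬x6 ∨ ¬x3) — ¬x3 is true.

x1=F  x2=T  x3=F  x4=F  x5=T  x6=T  x7=T  x8=F  x9=T  x10=F  x11=T  x12=F  x13=T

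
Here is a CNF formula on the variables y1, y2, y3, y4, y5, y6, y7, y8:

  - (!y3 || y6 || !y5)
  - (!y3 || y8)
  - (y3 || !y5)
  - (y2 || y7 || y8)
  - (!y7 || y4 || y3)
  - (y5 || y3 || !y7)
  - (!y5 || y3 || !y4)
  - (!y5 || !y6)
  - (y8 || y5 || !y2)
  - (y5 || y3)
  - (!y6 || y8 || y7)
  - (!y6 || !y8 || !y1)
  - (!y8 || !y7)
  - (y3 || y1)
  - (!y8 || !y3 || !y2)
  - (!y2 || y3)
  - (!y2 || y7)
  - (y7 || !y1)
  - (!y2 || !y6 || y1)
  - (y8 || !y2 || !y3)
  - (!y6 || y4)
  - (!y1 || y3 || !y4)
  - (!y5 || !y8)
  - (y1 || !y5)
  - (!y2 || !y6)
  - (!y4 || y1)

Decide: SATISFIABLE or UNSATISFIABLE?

SATISFIABLE

Try y1 = False.
  then y3 is forced to True.
  then y8 is forced to True.
  then y7 is forced to False.
  then y2 is forced to False.
  then y5 is forced to False.
  then y4 is forced to False.
  then y6 is forced to False.
So y1=F, y2=F, y3=T, y4=F, y5=F, y6=F, y7=F, y8=T is a satisfying assignment.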